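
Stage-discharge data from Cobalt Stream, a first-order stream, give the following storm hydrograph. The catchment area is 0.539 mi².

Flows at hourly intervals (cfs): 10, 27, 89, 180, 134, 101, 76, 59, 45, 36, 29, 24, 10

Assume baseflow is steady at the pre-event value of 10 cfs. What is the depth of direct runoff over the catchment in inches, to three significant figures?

Direct runoff: 0.0, 17.0, 79.0, 170.0, 124.0, 91.0, 66.0, 49.0, 35.0, 26.0, 19.0, 14.0, 0.0 cfs; ΣQ_DR = 690.0 cfs.
V = ΣQ_DR · Δt = 690.0 × 3600 s = 2.484 × 10^6 ft³.
Over A = 0.539 mi², depth = V / A = 1.98 in.

d ≈ 1.98 in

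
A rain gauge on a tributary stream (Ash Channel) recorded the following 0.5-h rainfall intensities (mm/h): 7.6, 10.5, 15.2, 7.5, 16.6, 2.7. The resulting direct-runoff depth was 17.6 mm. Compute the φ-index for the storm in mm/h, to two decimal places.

Only the 5 blocks with intensity above φ contribute runoff: 7.6, 10.5, 15.2, 7.5, 16.6 mm/h.
Σ(I−φ)·Δt = d  ⇒  (7.6+10.5+15.2+7.5+16.6 − 5φ)·0.5 = 17.6
φ = (57.40 − 17.6/0.5) / 5 = 4.44 mm/h.

φ ≈ 4.44 mm/h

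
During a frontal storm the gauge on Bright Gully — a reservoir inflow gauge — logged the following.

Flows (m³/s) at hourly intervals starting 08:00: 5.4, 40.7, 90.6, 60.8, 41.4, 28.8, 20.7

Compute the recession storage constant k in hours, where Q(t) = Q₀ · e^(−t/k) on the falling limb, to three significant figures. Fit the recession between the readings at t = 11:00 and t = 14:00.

On the falling limb, Q drops from 60.8 to 20.7 m³/s between t = 11:00 and t = 14:00 (Δt = 3 h).
k = −Δt / ln(Q₂/Q₁) = −3 / ln(20.7/60.8) = 2.78 h.

k ≈ 2.78 h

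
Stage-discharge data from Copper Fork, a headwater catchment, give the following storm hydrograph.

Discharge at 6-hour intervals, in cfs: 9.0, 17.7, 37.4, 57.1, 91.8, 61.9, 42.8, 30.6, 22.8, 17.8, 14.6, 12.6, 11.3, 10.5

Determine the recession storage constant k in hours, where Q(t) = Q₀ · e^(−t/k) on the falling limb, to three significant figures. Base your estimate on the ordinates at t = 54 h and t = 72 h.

On the falling limb, Q drops from 17.8 to 11.3 cfs between t = 54 h and t = 72 h (Δt = 18 h).
k = −Δt / ln(Q₂/Q₁) = −18 / ln(11.3/17.8) = 39.6 h.

k ≈ 39.6 h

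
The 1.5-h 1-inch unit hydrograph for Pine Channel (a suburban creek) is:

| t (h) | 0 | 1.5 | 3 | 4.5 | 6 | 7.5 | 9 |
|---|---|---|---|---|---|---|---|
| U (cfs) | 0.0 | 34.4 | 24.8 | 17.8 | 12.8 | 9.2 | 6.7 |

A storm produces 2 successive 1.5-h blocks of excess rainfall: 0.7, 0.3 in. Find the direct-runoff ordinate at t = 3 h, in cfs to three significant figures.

By discrete convolution, Q_j = Σ (P_i / 1 in) · U_{j−i}.
At t = 3 h (j=2): Q = (0.7/1)·24.8 + (0.3/1)·34.4 = 27.7 cfs.

Q ≈ 27.7 cfs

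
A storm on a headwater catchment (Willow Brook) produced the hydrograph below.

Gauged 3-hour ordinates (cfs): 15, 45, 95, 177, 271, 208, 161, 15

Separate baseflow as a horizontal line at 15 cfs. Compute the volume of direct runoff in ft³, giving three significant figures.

Direct-runoff ordinates (Q − Q_b): 0.0, 30.0, 80.0, 162.0, 256.0, 193.0, 146.0, 0.0 cfs.
ΣQ_DR = 867.0 cfs.
With Δt = 3 h = 10800 s, V = ΣQ_DR · Δt = 867.0 × 10800 = 9.36 × 10^6 ft³.

V ≈ 9.36 × 10^6 ft³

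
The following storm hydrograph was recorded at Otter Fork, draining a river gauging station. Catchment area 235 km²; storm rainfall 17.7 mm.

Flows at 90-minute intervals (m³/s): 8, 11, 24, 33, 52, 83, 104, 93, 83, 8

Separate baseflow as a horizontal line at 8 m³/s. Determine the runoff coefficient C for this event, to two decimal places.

ΣQ_DR = 419.0 m³/s; V = ΣQ_DR·Δt = 2.263 × 10^6 m³.
Runoff depth d = V / A = 9.628 mm.
C = d / P = 9.628 / 17.7 = 0.54.

C ≈ 0.54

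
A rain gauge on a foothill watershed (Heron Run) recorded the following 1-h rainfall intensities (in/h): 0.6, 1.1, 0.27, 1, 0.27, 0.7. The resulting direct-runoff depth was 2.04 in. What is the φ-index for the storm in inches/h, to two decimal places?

φ ≈ 0.34 in/h

Only the 4 blocks with intensity above φ contribute runoff: 0.6, 1.1, 1, 0.7 in/h.
Σ(I−φ)·Δt = d  ⇒  (0.6+1.1+1+0.7 − 4φ)·1 = 2.04
φ = (3.400 − 2.04/1) / 4 = 0.34 in/h.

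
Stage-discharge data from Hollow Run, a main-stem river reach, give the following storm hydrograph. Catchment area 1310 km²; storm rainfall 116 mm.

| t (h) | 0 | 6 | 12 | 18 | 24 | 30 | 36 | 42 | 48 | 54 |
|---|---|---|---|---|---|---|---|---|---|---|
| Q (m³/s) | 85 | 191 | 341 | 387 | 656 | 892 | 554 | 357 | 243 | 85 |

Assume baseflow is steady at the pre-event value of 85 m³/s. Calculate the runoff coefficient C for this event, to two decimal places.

ΣQ_DR = 2941 m³/s; V = ΣQ_DR·Δt = 6.353 × 10^7 m³.
Runoff depth d = V / A = 48.49 mm.
C = d / P = 48.49 / 116 = 0.42.

C ≈ 0.42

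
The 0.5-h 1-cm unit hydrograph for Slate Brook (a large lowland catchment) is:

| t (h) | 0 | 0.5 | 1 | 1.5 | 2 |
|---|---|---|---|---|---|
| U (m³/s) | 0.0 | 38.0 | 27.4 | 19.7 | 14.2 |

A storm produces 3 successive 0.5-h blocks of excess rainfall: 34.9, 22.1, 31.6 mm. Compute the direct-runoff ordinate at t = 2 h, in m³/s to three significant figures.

By discrete convolution, Q_j = Σ (P_i / 10 mm) · U_{j−i}.
At t = 2 h (j=4): Q = (34.9/10)·14.2 + (22.1/10)·19.7 + (31.6/10)·27.4 = 180 m³/s.

Q ≈ 180 m³/s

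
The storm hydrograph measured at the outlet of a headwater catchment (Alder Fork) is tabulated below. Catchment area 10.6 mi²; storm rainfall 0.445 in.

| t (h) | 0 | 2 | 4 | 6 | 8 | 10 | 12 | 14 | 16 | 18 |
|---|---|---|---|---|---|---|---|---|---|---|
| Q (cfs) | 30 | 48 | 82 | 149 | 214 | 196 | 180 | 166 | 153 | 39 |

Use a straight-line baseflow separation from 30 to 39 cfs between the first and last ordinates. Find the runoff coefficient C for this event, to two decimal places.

ΣQ_DR = 912.0 cfs; V = ΣQ_DR·Δt = 6.566 × 10^6 ft³.
Runoff depth d = V / A = 0.2666 in.
C = d / P = 0.2666 / 0.445 = 0.60.

C ≈ 0.60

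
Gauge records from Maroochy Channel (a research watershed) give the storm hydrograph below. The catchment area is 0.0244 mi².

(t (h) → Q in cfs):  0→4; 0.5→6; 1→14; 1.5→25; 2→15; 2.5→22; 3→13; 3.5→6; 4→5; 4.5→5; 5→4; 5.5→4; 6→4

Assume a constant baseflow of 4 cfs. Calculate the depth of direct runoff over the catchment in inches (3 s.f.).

Direct runoff: 0.0, 2.0, 10.0, 21.0, 11.0, 18.0, 9.0, 2.0, 1.0, 1.0, 0.0, 0.0, 0.0 cfs; ΣQ_DR = 75.00 cfs.
V = ΣQ_DR · Δt = 75.00 × 1800 s = 1.350 × 10^5 ft³.
Over A = 0.0244 mi², depth = V / A = 2.38 in.

d ≈ 2.38 in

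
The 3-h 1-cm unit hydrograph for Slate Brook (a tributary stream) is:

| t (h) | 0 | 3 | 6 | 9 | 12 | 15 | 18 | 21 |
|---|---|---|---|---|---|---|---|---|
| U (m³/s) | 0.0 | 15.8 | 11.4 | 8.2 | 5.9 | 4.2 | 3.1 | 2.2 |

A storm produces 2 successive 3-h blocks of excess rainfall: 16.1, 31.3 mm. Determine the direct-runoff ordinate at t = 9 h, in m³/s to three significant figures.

Q ≈ 48.9 m³/s

By discrete convolution, Q_j = Σ (P_i / 10 mm) · U_{j−i}.
At t = 9 h (j=3): Q = (16.1/10)·8.2 + (31.3/10)·11.4 = 48.9 m³/s.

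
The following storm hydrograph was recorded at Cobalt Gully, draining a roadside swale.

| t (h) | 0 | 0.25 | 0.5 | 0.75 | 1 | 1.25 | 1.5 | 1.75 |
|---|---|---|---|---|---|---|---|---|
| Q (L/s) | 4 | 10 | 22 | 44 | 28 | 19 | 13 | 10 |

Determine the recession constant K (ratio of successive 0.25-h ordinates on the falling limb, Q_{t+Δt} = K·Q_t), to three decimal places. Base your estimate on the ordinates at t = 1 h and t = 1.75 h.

K ≈ 0.709

Using the recession-limb readings at t = 1 h and t = 1.75 h: Q falls from 28 to 10 L/s over 3 intervals.
K = (Q₂/Q₁)^(1/3) = (10/28)^(1/3) = 0.709.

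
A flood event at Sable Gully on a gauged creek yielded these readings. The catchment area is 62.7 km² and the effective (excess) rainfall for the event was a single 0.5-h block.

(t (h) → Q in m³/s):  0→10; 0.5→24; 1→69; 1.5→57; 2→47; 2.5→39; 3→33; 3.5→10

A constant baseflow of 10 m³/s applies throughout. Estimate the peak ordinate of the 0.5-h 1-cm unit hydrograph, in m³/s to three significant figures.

Direct runoff: 0.0, 14.0, 59.0, 47.0, 37.0, 29.0, 23.0, 0.0 m³/s; ΣQ_DR = 209.0 m³/s, peak = 59.0 m³/s.
Runoff depth d = ΣQ_DR·Δt / A = 209.0 × 1800 / (62.7 km²) = 6.000 mm.
The 1-cm UH is the DRH scaled by (10 mm)/d, so U_p = 59.0 × 10/6.000 = 98.3 m³/s.

U_p ≈ 98.3 m³/s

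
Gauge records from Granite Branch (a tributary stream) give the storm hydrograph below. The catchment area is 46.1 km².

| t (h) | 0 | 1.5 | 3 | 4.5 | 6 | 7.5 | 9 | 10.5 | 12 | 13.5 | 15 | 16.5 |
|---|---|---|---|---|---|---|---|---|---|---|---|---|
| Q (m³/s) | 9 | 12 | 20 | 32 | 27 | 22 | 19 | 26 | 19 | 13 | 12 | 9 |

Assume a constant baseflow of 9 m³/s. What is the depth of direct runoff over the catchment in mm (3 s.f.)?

Direct runoff: 0.0, 3.0, 11.0, 23.0, 18.0, 13.0, 10.0, 17.0, 10.0, 4.0, 3.0, 0.0 m³/s; ΣQ_DR = 112.0 m³/s.
V = ΣQ_DR · Δt = 112.0 × 5400 s = 6.048 × 10^5 m³.
Over A = 46.1 km², depth = V / A = 13.1 mm.

d ≈ 13.1 mm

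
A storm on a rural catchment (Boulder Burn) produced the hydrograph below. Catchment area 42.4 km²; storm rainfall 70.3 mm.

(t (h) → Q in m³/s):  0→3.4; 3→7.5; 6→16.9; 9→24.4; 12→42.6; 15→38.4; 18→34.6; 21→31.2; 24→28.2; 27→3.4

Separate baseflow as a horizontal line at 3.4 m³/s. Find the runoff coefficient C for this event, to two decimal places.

ΣQ_DR = 196.6 m³/s; V = ΣQ_DR·Δt = 2.123 × 10^6 m³.
Runoff depth d = V / A = 50.08 mm.
C = d / P = 50.08 / 70.3 = 0.71.

C ≈ 0.71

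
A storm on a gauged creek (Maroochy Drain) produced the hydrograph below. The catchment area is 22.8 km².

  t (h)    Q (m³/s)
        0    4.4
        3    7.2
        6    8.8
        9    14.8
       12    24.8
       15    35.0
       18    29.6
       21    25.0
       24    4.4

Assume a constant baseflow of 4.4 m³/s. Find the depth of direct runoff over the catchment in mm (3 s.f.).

d ≈ 54.2 mm

Direct runoff: 0.0, 2.8, 4.4, 10.4, 20.4, 30.6, 25.2, 20.6, 0.0 m³/s; ΣQ_DR = 114.4 m³/s.
V = ΣQ_DR · Δt = 114.4 × 10800 s = 1.236 × 10^6 m³.
Over A = 22.8 km², depth = V / A = 54.2 mm.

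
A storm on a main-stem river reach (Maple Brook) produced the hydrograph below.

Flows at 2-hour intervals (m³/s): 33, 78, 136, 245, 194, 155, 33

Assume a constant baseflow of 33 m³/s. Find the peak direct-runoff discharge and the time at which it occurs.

Q_p = 212.0 m³/s at t = 6 h

Subtracting baseflow gives direct-runoff ordinates: 0.0, 45.0, 103.0, 212.0, 161.0, 122.0, 0.0 m³/s.
The maximum is 212.0 m³/s, occurring at the reading for t = 6 h.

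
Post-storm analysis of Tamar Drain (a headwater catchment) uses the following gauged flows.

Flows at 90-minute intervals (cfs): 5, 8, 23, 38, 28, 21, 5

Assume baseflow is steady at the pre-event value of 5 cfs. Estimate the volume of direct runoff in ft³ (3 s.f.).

V ≈ 5.02 × 10^5 ft³

Direct-runoff ordinates (Q − Q_b): 0.0, 3.0, 18.0, 33.0, 23.0, 16.0, 0.0 cfs.
ΣQ_DR = 93.00 cfs.
With Δt = 1.5 h = 5400 s, V = ΣQ_DR · Δt = 93.00 × 5400 = 5.02 × 10^5 ft³.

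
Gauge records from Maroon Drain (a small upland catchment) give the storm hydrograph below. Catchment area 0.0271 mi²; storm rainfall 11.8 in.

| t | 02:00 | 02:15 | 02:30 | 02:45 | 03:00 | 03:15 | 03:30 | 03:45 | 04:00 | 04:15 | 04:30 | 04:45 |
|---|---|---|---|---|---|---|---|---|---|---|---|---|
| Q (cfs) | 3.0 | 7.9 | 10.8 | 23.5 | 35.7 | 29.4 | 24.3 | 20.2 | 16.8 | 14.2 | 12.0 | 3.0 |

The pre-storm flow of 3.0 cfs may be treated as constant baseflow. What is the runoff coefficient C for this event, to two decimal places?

ΣQ_DR = 164.8 cfs; V = ΣQ_DR·Δt = 1.483 × 10^5 ft³.
Runoff depth d = V / A = 2.356 in.
C = d / P = 2.356 / 11.8 = 0.20.

C ≈ 0.20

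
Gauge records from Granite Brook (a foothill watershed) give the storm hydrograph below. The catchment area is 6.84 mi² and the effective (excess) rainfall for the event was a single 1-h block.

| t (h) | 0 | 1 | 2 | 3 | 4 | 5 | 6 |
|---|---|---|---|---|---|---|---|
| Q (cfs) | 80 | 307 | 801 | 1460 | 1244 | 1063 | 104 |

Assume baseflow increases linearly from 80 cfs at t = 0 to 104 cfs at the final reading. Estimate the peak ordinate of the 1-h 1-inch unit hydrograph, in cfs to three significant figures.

Direct runoff: 0.00, 223.00, 713.00, 1368.00, 1148.00, 963.00, 0.00 cfs; ΣQ_DR = 4415 cfs, peak = 1368.00 cfs.
Runoff depth d = ΣQ_DR·Δt / A = 4415 × 3600 / (6.84 mi²) = 1.000 in.
The 1-inch UH is the DRH scaled by (1 in)/d, so U_p = 1368.00 × 1/1.000 = 1370 cfs.

U_p ≈ 1370 cfs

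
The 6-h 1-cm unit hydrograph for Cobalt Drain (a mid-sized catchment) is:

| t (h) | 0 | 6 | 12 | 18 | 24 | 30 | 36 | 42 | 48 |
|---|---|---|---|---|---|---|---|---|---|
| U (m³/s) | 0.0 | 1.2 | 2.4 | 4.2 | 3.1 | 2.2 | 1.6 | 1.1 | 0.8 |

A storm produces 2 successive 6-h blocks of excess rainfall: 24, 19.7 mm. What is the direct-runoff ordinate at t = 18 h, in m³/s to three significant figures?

Q ≈ 14.8 m³/s

By discrete convolution, Q_j = Σ (P_i / 10 mm) · U_{j−i}.
At t = 18 h (j=3): Q = (24/10)·4.2 + (19.7/10)·2.4 = 14.8 m³/s.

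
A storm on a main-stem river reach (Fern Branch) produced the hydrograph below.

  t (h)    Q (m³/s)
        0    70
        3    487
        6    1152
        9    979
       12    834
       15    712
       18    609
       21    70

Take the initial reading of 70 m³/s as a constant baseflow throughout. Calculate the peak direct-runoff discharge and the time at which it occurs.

Q_p = 1082.0 m³/s at t = 6 h

Subtracting baseflow gives direct-runoff ordinates: 0.0, 417.0, 1082.0, 909.0, 764.0, 642.0, 539.0, 0.0 m³/s.
The maximum is 1082.0 m³/s, occurring at the reading for t = 6 h.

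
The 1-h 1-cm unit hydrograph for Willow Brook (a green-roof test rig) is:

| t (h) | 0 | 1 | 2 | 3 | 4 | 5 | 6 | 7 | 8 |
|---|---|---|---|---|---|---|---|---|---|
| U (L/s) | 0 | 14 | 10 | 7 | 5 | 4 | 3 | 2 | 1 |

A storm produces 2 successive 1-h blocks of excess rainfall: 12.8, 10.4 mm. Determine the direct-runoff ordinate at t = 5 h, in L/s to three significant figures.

By discrete convolution, Q_j = Σ (P_i / 10 mm) · U_{j−i}.
At t = 5 h (j=5): Q = (12.8/10)·4 + (10.4/10)·5 = 10.3 L/s.

Q ≈ 10.3 L/s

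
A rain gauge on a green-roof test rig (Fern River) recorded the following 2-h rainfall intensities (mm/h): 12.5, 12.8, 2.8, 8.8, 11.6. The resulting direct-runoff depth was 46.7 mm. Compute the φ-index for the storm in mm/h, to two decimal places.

φ ≈ 5.59 mm/h

Only the 4 blocks with intensity above φ contribute runoff: 12.5, 12.8, 8.8, 11.6 mm/h.
Σ(I−φ)·Δt = d  ⇒  (12.5+12.8+8.8+11.6 − 4φ)·2 = 46.7
φ = (45.70 − 46.7/2) / 4 = 5.59 mm/h.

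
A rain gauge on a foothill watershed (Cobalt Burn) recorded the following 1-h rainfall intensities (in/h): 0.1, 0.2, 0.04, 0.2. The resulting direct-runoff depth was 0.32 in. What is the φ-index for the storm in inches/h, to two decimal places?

φ ≈ 0.06 in/h

Only the 3 blocks with intensity above φ contribute runoff: 0.1, 0.2, 0.2 in/h.
Σ(I−φ)·Δt = d  ⇒  (0.1+0.2+0.2 − 3φ)·1 = 0.32
φ = (0.5000 − 0.32/1) / 3 = 0.06 in/h.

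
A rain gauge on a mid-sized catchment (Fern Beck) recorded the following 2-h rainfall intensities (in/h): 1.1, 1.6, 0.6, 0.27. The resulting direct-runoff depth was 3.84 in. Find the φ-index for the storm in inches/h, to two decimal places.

Only the 3 blocks with intensity above φ contribute runoff: 1.1, 1.6, 0.6 in/h.
Σ(I−φ)·Δt = d  ⇒  (1.1+1.6+0.6 − 3φ)·2 = 3.84
φ = (3.300 − 3.84/2) / 3 = 0.46 in/h.

φ ≈ 0.46 in/h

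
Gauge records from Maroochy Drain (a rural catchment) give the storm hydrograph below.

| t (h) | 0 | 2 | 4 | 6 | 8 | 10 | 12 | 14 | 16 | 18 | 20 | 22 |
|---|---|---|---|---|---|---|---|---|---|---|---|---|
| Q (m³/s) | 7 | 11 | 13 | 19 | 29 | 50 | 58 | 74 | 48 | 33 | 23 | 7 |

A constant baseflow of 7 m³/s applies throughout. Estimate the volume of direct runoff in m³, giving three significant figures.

Direct-runoff ordinates (Q − Q_b): 0.0, 4.0, 6.0, 12.0, 22.0, 43.0, 51.0, 67.0, 41.0, 26.0, 16.0, 0.0 m³/s.
ΣQ_DR = 288.0 m³/s.
With Δt = 2 h = 7200 s, V = ΣQ_DR · Δt = 288.0 × 7200 = 2.07 × 10^6 m³.

V ≈ 2.07 × 10^6 m³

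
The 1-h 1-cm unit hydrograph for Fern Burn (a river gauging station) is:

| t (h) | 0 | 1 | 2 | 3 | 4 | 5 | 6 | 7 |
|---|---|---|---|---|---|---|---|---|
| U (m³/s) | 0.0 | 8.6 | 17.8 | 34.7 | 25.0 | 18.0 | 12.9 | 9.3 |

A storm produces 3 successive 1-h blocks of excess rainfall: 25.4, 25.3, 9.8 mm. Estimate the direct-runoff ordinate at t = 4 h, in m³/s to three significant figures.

By discrete convolution, Q_j = Σ (P_i / 10 mm) · U_{j−i}.
At t = 4 h (j=4): Q = (25.4/10)·25.0 + (25.3/10)·34.7 + (9.8/10)·17.8 = 169 m³/s.

Q ≈ 169 m³/s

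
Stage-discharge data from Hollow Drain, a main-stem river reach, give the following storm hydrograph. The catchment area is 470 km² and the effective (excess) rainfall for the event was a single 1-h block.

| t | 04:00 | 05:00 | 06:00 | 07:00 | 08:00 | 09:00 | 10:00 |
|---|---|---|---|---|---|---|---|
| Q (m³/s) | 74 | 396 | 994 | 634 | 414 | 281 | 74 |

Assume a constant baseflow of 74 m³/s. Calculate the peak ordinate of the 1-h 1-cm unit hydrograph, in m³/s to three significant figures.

Direct runoff: 0.0, 322.0, 920.0, 560.0, 340.0, 207.0, 0.0 m³/s; ΣQ_DR = 2349 m³/s, peak = 920.0 m³/s.
Runoff depth d = ΣQ_DR·Δt / A = 2349 × 3600 / (470 km²) = 17.99 mm.
The 1-cm UH is the DRH scaled by (10 mm)/d, so U_p = 920.0 × 10/17.99 = 511 m³/s.

U_p ≈ 511 m³/s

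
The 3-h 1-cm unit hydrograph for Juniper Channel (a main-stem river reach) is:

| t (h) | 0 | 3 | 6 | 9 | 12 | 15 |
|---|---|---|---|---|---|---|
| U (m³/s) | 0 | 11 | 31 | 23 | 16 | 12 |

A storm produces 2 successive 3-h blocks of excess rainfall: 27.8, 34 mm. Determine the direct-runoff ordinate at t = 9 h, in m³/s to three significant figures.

By discrete convolution, Q_j = Σ (P_i / 10 mm) · U_{j−i}.
At t = 9 h (j=3): Q = (27.8/10)·23 + (34/10)·31 = 169 m³/s.

Q ≈ 169 m³/s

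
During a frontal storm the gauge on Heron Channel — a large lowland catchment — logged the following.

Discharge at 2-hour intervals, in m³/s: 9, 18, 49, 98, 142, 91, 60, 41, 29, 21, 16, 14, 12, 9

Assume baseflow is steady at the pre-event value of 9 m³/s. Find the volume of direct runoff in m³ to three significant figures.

V ≈ 3.48 × 10^6 m³

Direct-runoff ordinates (Q − Q_b): 0.0, 9.0, 40.0, 89.0, 133.0, 82.0, 51.0, 32.0, 20.0, 12.0, 7.0, 5.0, 3.0, 0.0 m³/s.
ΣQ_DR = 483.0 m³/s.
With Δt = 2 h = 7200 s, V = ΣQ_DR · Δt = 483.0 × 7200 = 3.48 × 10^6 m³.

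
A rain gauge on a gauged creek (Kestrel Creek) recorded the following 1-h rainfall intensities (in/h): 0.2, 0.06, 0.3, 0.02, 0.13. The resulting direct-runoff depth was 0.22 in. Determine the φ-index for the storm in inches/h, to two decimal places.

Only the 2 blocks with intensity above φ contribute runoff: 0.2, 0.3 in/h.
Σ(I−φ)·Δt = d  ⇒  (0.2+0.3 − 2φ)·1 = 0.22
φ = (0.5000 − 0.22/1) / 2 = 0.14 in/h.

φ ≈ 0.14 in/h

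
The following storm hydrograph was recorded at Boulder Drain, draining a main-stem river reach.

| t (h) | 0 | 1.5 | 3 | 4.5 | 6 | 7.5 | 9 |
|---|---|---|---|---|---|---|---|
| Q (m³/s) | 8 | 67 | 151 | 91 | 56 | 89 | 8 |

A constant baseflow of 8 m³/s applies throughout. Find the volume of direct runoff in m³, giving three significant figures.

V ≈ 2.24 × 10^6 m³

Direct-runoff ordinates (Q − Q_b): 0.0, 59.0, 143.0, 83.0, 48.0, 81.0, 0.0 m³/s.
ΣQ_DR = 414.0 m³/s.
With Δt = 1.5 h = 5400 s, V = ΣQ_DR · Δt = 414.0 × 5400 = 2.24 × 10^6 m³.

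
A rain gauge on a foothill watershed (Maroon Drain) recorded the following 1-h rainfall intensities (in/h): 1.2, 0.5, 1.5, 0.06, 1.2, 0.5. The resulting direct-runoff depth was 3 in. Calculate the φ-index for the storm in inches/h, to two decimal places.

Only the 5 blocks with intensity above φ contribute runoff: 1.2, 0.5, 1.5, 1.2, 0.5 in/h.
Σ(I−φ)·Δt = d  ⇒  (1.2+0.5+1.5+1.2+0.5 − 5φ)·1 = 3
φ = (4.900 − 3/1) / 5 = 0.38 in/h.

φ ≈ 0.38 in/h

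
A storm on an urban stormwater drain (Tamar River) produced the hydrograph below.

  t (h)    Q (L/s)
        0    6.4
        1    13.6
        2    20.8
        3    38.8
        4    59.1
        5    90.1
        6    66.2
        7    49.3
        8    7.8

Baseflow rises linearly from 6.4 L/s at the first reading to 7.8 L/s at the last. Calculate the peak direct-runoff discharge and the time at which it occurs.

Q_p = 82.83 L/s at t = 5 h

Subtracting baseflow gives direct-runoff ordinates: 0.00, 7.03, 14.05, 31.88, 52.00, 82.83, 58.75, 41.67, 0.00 L/s.
The maximum is 82.83 L/s, occurring at the reading for t = 5 h.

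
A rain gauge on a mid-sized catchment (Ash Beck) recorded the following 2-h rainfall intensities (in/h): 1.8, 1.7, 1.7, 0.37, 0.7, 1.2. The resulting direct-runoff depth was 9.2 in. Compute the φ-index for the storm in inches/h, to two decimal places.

Only the 5 blocks with intensity above φ contribute runoff: 1.8, 1.7, 1.7, 0.7, 1.2 in/h.
Σ(I−φ)·Δt = d  ⇒  (1.8+1.7+1.7+0.7+1.2 − 5φ)·2 = 9.2
φ = (7.100 − 9.2/2) / 5 = 0.50 in/h.

φ ≈ 0.50 in/h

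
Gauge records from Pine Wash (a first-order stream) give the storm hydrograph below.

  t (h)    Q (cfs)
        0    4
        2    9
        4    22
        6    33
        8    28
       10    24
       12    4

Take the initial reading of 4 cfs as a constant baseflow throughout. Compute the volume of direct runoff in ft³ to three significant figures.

Direct-runoff ordinates (Q − Q_b): 0.0, 5.0, 18.0, 29.0, 24.0, 20.0, 0.0 cfs.
ΣQ_DR = 96.00 cfs.
With Δt = 2 h = 7200 s, V = ΣQ_DR · Δt = 96.00 × 7200 = 6.91 × 10^5 ft³.

V ≈ 6.91 × 10^5 ft³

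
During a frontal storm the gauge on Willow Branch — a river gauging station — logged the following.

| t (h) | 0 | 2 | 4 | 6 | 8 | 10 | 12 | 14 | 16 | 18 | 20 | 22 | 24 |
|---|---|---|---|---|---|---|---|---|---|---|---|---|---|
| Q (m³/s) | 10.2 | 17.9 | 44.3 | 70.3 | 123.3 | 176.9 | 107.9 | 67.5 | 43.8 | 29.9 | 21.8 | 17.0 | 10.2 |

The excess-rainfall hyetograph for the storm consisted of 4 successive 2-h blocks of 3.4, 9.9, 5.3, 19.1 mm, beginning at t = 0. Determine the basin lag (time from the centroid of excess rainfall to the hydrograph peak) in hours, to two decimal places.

Centroid of excess rainfall: t_c = Σ P_i·t̄_i / ΣP_i = 5.1273 h (block centres at 1, 3, 5, 7 h).
Hydrograph peak occurs at t = 10 h, so basin lag t_L = 10 − 5.1273 = 4.87 h.

t_L ≈ 4.87 h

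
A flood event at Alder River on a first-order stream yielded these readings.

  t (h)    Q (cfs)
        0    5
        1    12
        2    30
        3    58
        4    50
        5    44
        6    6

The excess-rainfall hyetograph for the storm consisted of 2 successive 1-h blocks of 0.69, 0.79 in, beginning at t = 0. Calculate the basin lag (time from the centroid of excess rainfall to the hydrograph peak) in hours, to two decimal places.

t_L ≈ 1.97 h

Centroid of excess rainfall: t_c = Σ P_i·t̄_i / ΣP_i = 1.0338 h (block centres at 0.5, 1.5 h).
Hydrograph peak occurs at t = 3 h, so basin lag t_L = 3 − 1.0338 = 1.97 h.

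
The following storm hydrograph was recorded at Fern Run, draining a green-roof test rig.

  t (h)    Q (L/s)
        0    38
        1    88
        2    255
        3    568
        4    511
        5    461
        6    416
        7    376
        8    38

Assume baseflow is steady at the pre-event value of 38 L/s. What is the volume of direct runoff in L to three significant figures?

Direct-runoff ordinates (Q − Q_b): 0.0, 50.0, 217.0, 530.0, 473.0, 423.0, 378.0, 338.0, 0.0 L/s.
ΣQ_DR = 2409 L/s.
With Δt = 1 h = 3600 s, V = ΣQ_DR · Δt = 2409 × 3600 = 8.67 × 10^6 L.

V ≈ 8.67 × 10^6 L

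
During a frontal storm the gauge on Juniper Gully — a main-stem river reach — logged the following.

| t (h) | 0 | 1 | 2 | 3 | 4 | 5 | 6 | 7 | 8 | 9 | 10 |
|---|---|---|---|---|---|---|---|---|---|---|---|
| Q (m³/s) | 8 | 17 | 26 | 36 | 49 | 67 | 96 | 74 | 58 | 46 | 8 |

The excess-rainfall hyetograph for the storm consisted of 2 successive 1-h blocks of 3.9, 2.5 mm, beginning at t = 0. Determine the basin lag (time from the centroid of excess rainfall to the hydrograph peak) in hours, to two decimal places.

Centroid of excess rainfall: t_c = Σ P_i·t̄_i / ΣP_i = 0.8906 h (block centres at 0.5, 1.5 h).
Hydrograph peak occurs at t = 6 h, so basin lag t_L = 6 − 0.8906 = 5.11 h.

t_L ≈ 5.11 h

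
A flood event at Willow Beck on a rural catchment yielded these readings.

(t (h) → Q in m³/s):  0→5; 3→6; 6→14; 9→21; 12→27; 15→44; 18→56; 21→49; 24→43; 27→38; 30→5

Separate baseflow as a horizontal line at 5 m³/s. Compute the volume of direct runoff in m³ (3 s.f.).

V ≈ 2.73 × 10^6 m³

Direct-runoff ordinates (Q − Q_b): 0.0, 1.0, 9.0, 16.0, 22.0, 39.0, 51.0, 44.0, 38.0, 33.0, 0.0 m³/s.
ΣQ_DR = 253.0 m³/s.
With Δt = 3 h = 10800 s, V = ΣQ_DR · Δt = 253.0 × 10800 = 2.73 × 10^6 m³.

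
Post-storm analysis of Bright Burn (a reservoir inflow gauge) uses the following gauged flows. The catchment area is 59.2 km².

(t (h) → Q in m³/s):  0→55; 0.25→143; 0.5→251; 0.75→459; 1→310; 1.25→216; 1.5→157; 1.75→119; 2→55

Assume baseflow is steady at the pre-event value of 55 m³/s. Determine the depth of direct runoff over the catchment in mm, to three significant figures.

d ≈ 19.3 mm

Direct runoff: 0.0, 88.0, 196.0, 404.0, 255.0, 161.0, 102.0, 64.0, 0.0 m³/s; ΣQ_DR = 1270 m³/s.
V = ΣQ_DR · Δt = 1270 × 900 s = 1.143 × 10^6 m³.
Over A = 59.2 km², depth = V / A = 19.3 mm.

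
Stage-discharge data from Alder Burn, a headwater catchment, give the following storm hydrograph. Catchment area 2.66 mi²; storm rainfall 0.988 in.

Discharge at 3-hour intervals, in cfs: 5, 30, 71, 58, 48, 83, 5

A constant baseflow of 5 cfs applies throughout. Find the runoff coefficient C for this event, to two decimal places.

ΣQ_DR = 265.0 cfs; V = ΣQ_DR·Δt = 2.862 × 10^6 ft³.
Runoff depth d = V / A = 0.4631 in.
C = d / P = 0.4631 / 0.988 = 0.47.

C ≈ 0.47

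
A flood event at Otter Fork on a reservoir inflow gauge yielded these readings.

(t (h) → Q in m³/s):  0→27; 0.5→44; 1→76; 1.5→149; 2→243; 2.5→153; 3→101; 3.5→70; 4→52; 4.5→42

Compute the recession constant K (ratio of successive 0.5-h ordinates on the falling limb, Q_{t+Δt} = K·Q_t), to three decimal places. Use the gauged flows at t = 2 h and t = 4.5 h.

Using the recession-limb readings at t = 2 h and t = 4.5 h: Q falls from 243 to 42 m³/s over 5 intervals.
K = (Q₂/Q₁)^(1/5) = (42/243)^(1/5) = 0.704.

K ≈ 0.704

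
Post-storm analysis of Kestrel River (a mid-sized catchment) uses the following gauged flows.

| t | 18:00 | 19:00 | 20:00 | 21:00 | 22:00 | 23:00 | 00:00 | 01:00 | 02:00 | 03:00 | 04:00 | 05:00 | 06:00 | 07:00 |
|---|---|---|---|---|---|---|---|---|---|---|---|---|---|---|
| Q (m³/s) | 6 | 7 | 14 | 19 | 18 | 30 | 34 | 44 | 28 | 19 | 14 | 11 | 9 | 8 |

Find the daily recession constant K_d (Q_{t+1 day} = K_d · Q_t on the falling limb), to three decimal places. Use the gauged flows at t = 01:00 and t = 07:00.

K_d ≈ 0.001

Between t = 01:00 and t = 07:00 the flow falls from 44 to 8 m³/s over 6×1 h = 6 h.
Per-interval ratio K = (8/44)^(1/6) = 0.7527; K_d = K^(24/1) = 0.001.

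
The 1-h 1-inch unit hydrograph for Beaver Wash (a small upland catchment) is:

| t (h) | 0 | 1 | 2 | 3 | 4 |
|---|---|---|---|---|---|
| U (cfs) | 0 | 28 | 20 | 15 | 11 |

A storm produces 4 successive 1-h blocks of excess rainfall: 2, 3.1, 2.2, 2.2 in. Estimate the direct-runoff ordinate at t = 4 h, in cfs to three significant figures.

Q ≈ 174 cfs

By discrete convolution, Q_j = Σ (P_i / 1 in) · U_{j−i}.
At t = 4 h (j=4): Q = (2/1)·11 + (3.1/1)·15 + (2.2/1)·20 + (2.2/1)·28 = 174 cfs.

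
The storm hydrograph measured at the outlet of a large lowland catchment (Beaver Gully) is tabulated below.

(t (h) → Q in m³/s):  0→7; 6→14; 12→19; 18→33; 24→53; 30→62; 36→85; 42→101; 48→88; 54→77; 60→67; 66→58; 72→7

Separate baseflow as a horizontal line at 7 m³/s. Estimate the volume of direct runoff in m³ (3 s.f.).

Direct-runoff ordinates (Q − Q_b): 0.0, 7.0, 12.0, 26.0, 46.0, 55.0, 78.0, 94.0, 81.0, 70.0, 60.0, 51.0, 0.0 m³/s.
ΣQ_DR = 580.0 m³/s.
With Δt = 6 h = 21600 s, V = ΣQ_DR · Δt = 580.0 × 21600 = 1.25 × 10^7 m³.

V ≈ 1.25 × 10^7 m³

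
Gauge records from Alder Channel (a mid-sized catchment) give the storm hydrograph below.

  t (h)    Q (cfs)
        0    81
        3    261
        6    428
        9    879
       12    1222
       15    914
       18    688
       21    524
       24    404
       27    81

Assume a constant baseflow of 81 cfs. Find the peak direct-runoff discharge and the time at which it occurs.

Q_p = 1141.0 cfs at t = 12 h

Subtracting baseflow gives direct-runoff ordinates: 0.0, 180.0, 347.0, 798.0, 1141.0, 833.0, 607.0, 443.0, 323.0, 0.0 cfs.
The maximum is 1141.0 cfs, occurring at the reading for t = 12 h.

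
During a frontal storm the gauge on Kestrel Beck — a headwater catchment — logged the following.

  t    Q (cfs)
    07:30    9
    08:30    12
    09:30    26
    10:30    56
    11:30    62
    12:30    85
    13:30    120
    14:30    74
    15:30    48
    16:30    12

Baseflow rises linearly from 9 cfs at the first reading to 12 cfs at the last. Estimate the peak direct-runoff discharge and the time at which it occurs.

Subtracting baseflow gives direct-runoff ordinates: 0.00, 2.67, 16.33, 46.00, 51.67, 74.33, 109.00, 62.67, 36.33, 0.00 cfs.
The maximum is 109.00 cfs, occurring at the reading for t = 13:30.

Q_p = 109.00 cfs at t = 13:30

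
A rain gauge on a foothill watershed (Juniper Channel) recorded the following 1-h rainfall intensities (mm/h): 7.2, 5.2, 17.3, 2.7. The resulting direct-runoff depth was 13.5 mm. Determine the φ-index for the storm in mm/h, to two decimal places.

Only the 2 blocks with intensity above φ contribute runoff: 7.2, 17.3 mm/h.
Σ(I−φ)·Δt = d  ⇒  (7.2+17.3 − 2φ)·1 = 13.5
φ = (24.50 − 13.5/1) / 2 = 5.50 mm/h.

φ ≈ 5.50 mm/h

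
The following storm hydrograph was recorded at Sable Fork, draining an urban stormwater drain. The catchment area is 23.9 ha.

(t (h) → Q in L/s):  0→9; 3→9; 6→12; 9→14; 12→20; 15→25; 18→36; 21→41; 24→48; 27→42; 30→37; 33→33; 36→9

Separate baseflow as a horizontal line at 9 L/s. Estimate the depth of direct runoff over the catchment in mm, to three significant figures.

Direct runoff: 0.0, 0.0, 3.0, 5.0, 11.0, 16.0, 27.0, 32.0, 39.0, 33.0, 28.0, 24.0, 0.0 L/s; ΣQ_DR = 218.0 L/s.
V = ΣQ_DR · Δt = 218.0 × 10800 s = 2.354 × 10^6 L.
Over A = 23.9 ha, depth = V / A = 9.85 mm.

d ≈ 9.85 mm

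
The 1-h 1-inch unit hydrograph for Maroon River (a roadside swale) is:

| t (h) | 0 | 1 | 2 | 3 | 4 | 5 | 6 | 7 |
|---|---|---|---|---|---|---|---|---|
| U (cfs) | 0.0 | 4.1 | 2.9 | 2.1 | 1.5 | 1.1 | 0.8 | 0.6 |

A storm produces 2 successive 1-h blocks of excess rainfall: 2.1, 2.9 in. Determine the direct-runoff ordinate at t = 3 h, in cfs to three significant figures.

By discrete convolution, Q_j = Σ (P_i / 1 in) · U_{j−i}.
At t = 3 h (j=3): Q = (2.1/1)·2.1 + (2.9/1)·2.9 = 12.8 cfs.

Q ≈ 12.8 cfs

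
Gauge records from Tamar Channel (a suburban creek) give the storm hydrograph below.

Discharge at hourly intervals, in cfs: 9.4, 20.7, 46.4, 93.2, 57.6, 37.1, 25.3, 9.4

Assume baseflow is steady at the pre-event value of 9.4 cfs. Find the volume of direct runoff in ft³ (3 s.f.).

Direct-runoff ordinates (Q − Q_b): 0.0, 11.3, 37.0, 83.8, 48.2, 27.7, 15.9, 0.0 cfs.
ΣQ_DR = 223.9 cfs.
With Δt = 1 h = 3600 s, V = ΣQ_DR · Δt = 223.9 × 3600 = 8.06 × 10^5 ft³.

V ≈ 8.06 × 10^5 ft³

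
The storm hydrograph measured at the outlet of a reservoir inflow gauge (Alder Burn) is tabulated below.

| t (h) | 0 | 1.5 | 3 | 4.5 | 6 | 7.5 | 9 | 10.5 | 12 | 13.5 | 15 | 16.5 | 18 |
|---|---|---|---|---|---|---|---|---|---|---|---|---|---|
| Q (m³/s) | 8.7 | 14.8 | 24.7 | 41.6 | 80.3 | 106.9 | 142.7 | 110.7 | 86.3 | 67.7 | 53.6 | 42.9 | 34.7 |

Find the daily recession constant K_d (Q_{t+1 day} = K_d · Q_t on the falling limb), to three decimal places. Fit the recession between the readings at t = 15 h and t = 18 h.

K_d ≈ 0.031

Between t = 15 h and t = 18 h the flow falls from 53.6 to 34.7 m³/s over 2×1.5 h = 3 h.
Per-interval ratio K = (34.7/53.6)^(1/2) = 0.8046; K_d = K^(24/1.5) = 0.031.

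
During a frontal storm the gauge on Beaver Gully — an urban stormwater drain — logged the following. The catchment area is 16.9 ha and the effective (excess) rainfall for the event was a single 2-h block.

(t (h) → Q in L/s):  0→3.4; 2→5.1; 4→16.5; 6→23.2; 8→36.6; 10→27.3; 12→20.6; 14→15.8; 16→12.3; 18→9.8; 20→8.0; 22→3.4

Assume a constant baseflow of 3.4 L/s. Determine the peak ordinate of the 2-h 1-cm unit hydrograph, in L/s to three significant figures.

Direct runoff: 0.0, 1.7, 13.1, 19.8, 33.2, 23.9, 17.2, 12.4, 8.9, 6.4, 4.6, 0.0 L/s; ΣQ_DR = 141.2 L/s, peak = 33.2 L/s.
Runoff depth d = ΣQ_DR·Δt / A = 141.2 × 7200 / (16.9 ha) = 6.016 mm.
The 1-cm UH is the DRH scaled by (10 mm)/d, so U_p = 33.2 × 10/6.016 = 55.2 L/s.

U_p ≈ 55.2 L/s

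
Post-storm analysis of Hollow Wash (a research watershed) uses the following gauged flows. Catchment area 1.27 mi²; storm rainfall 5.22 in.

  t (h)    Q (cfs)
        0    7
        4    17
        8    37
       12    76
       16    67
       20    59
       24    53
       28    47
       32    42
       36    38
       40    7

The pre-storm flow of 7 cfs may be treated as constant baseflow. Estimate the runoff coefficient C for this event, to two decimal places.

ΣQ_DR = 373.0 cfs; V = ΣQ_DR·Δt = 5.371 × 10^6 ft³.
Runoff depth d = V / A = 1.820 in.
C = d / P = 1.820 / 5.22 = 0.35.

C ≈ 0.35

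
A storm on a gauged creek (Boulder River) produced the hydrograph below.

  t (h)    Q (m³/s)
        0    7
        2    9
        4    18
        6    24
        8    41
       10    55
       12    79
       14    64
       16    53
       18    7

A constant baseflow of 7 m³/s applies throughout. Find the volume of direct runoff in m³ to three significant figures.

V ≈ 2.07 × 10^6 m³

Direct-runoff ordinates (Q − Q_b): 0.0, 2.0, 11.0, 17.0, 34.0, 48.0, 72.0, 57.0, 46.0, 0.0 m³/s.
ΣQ_DR = 287.0 m³/s.
With Δt = 2 h = 7200 s, V = ΣQ_DR · Δt = 287.0 × 7200 = 2.07 × 10^6 m³.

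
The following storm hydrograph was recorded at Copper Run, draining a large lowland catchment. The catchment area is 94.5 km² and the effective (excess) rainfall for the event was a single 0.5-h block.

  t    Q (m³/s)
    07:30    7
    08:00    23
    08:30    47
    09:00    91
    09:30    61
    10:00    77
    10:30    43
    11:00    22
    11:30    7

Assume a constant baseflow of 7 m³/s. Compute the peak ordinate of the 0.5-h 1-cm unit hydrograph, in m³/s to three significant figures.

U_p ≈ 140 m³/s

Direct runoff: 0.0, 16.0, 40.0, 84.0, 54.0, 70.0, 36.0, 15.0, 0.0 m³/s; ΣQ_DR = 315.0 m³/s, peak = 84.0 m³/s.
Runoff depth d = ΣQ_DR·Δt / A = 315.0 × 1800 / (94.5 km²) = 6.000 mm.
The 1-cm UH is the DRH scaled by (10 mm)/d, so U_p = 84.0 × 10/6.000 = 140 m³/s.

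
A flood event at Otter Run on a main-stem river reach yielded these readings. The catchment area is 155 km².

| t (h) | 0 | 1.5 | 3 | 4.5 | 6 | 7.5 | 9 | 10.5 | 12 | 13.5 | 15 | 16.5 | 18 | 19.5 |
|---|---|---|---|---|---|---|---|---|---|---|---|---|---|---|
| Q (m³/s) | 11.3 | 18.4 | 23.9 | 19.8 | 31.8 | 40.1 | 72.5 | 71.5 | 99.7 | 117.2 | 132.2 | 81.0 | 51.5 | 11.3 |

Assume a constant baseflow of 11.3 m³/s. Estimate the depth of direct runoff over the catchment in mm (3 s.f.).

d ≈ 21.7 mm

Direct runoff: 0.0, 7.1, 12.6, 8.5, 20.5, 28.8, 61.2, 60.2, 88.4, 105.9, 120.9, 69.7, 40.2, 0.0 m³/s; ΣQ_DR = 624.0 m³/s.
V = ΣQ_DR · Δt = 624.0 × 5400 s = 3.370 × 10^6 m³.
Over A = 155 km², depth = V / A = 21.7 mm.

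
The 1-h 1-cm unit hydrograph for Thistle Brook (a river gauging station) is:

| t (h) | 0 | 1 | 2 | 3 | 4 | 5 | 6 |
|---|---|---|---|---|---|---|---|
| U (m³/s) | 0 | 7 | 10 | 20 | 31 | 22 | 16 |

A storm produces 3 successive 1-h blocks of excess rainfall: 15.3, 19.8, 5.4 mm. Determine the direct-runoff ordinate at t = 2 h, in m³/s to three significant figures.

By discrete convolution, Q_j = Σ (P_i / 10 mm) · U_{j−i}.
At t = 2 h (j=2): Q = (15.3/10)·10 + (19.8/10)·7 + (5.4/10)·0 = 29.2 m³/s.

Q ≈ 29.2 m³/s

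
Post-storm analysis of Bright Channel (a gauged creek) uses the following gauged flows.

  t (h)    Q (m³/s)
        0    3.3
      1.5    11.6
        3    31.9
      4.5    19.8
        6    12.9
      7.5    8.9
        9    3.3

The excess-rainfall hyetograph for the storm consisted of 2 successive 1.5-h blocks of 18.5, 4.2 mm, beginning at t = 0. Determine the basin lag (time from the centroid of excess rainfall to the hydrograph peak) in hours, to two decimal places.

Centroid of excess rainfall: t_c = Σ P_i·t̄_i / ΣP_i = 1.0275 h (block centres at 0.75, 2.25 h).
Hydrograph peak occurs at t = 3 h, so basin lag t_L = 3 − 1.0275 = 1.97 h.

t_L ≈ 1.97 h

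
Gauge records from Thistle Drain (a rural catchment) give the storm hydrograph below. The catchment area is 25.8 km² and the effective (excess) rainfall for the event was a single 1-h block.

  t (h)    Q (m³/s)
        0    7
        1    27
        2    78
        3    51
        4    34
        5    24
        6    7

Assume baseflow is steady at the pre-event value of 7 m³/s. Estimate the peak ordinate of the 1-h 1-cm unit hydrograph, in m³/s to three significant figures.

U_p ≈ 28.4 m³/s

Direct runoff: 0.0, 20.0, 71.0, 44.0, 27.0, 17.0, 0.0 m³/s; ΣQ_DR = 179.0 m³/s, peak = 71.0 m³/s.
Runoff depth d = ΣQ_DR·Δt / A = 179.0 × 3600 / (25.8 km²) = 24.98 mm.
The 1-cm UH is the DRH scaled by (10 mm)/d, so U_p = 71.0 × 10/24.98 = 28.4 m³/s.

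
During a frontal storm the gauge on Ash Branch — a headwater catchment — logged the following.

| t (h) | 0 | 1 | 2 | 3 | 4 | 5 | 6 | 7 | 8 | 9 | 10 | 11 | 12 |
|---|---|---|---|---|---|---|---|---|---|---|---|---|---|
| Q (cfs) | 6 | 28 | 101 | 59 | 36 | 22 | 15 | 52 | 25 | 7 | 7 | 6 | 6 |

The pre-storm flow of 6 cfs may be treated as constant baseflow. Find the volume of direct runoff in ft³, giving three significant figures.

Direct-runoff ordinates (Q − Q_b): 0.0, 22.0, 95.0, 53.0, 30.0, 16.0, 9.0, 46.0, 19.0, 1.0, 1.0, 0.0, 0.0 cfs.
ΣQ_DR = 292.0 cfs.
With Δt = 1 h = 3600 s, V = ΣQ_DR · Δt = 292.0 × 3600 = 1.05 × 10^6 ft³.

V ≈ 1.05 × 10^6 ft³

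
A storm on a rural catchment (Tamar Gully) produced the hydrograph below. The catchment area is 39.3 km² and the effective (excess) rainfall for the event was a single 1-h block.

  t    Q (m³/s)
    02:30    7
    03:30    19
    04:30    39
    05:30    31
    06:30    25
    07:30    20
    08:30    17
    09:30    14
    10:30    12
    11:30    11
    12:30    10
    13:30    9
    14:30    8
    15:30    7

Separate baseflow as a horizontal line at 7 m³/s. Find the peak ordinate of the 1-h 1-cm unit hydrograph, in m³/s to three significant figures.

U_p ≈ 26.7 m³/s

Direct runoff: 0.0, 12.0, 32.0, 24.0, 18.0, 13.0, 10.0, 7.0, 5.0, 4.0, 3.0, 2.0, 1.0, 0.0 m³/s; ΣQ_DR = 131.0 m³/s, peak = 32.0 m³/s.
Runoff depth d = ΣQ_DR·Δt / A = 131.0 × 3600 / (39.3 km²) = 12.00 mm.
The 1-cm UH is the DRH scaled by (10 mm)/d, so U_p = 32.0 × 10/12.00 = 26.7 m³/s.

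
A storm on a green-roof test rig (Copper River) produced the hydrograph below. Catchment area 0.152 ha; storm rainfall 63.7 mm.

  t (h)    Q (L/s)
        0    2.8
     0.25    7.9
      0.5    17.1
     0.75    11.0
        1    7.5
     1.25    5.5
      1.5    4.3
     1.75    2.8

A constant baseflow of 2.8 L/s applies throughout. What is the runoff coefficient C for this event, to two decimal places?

C ≈ 0.34

ΣQ_DR = 36.50 L/s; V = ΣQ_DR·Δt = 32850 L.
Runoff depth d = V / A = 21.61 mm.
C = d / P = 21.61 / 63.7 = 0.34.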